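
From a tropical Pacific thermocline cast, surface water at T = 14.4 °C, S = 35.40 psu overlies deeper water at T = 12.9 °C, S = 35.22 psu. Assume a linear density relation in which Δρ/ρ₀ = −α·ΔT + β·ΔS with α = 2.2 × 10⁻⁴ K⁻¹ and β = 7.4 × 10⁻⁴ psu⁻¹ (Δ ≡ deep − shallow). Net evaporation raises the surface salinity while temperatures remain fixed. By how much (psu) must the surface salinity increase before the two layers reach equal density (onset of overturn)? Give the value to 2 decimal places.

0.27 psu

Neutral buoyancy requires −α(T_deep − T_surf) + β(S_deep − S_surf′) = 0.
S_surf′ = S_deep − (α/β)·ΔT = 35.22 − (2.2 × 10⁻⁴/7.4 × 10⁻⁴)·(-1.5) = 35.6659 psu.
Increase required: 35.6659 − 35.40 = 0.2659 psu.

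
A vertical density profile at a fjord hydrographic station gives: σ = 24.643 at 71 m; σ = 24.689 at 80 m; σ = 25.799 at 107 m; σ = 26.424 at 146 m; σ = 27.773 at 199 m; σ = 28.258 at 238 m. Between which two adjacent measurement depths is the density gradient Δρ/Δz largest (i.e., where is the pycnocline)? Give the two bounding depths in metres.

80–107 m

Compute the density gradient over each adjacent pair:
  71–80 m: Δρ/Δz = 0.046/9 = 5.1 × 10⁻³ kg m⁻⁴
  80–107 m: Δρ/Δz = 1.110/27 = 0.041 kg m⁻⁴
  107–146 m: Δρ/Δz = 0.625/39 = 0.016 kg m⁻⁴
  146–199 m: Δρ/Δz = 1.349/53 = 0.025 kg m⁻⁴
  199–238 m: Δρ/Δz = 0.485/39 = 0.012 kg m⁻⁴
The largest gradient is in the 80–107 m interval — the pycnocline.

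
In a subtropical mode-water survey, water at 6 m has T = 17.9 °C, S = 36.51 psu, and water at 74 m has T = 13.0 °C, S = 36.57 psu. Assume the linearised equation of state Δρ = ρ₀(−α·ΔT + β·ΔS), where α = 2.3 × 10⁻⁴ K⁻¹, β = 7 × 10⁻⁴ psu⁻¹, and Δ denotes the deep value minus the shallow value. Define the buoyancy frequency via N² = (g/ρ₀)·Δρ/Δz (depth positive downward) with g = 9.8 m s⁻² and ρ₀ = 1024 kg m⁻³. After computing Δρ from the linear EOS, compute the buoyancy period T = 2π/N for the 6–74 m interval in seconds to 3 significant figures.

ΔT = -4.9 K, ΔS = +0.06 psu (deep − shallow).
Δρ/ρ₀ = −αΔT + βΔS = 1.127 × 10⁻³ + 4.20 × 10⁻⁵ = 1.169 × 10⁻³, so Δρ ≈ 1.197 kg m⁻³.
N² = (g/ρ₀)·Δρ/Δz = g·(Δρ/ρ₀)/Δz = 9.8 × 1.169 × 10⁻³ / 68 = 1.6847 × 10⁻⁴ s⁻².
N = √(1.6847 × 10⁻⁴) = 0.012980 rad s⁻¹ → T = 2π/N = 484.07 s ≈ 484 s.

484 s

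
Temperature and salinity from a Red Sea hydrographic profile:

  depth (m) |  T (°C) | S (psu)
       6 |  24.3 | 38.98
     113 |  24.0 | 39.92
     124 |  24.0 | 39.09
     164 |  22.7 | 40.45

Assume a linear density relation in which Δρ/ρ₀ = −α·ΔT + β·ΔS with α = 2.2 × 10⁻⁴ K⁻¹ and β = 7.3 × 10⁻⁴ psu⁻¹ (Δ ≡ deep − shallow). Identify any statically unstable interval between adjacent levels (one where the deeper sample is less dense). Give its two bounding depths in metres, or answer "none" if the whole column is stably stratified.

Evaluate Δρ/ρ₀ = −αΔT + βΔS across each adjacent pair:
  6–113 m: −αΔT+βΔS = −(2.2 × 10⁻⁴)(-0.3)+(7.3 × 10⁻⁴)(+0.94) = 7.5 × 10⁻⁴ → stable
  113–124 m: −αΔT+βΔS = −(2.2 × 10⁻⁴)(+0.0)+(7.3 × 10⁻⁴)(-0.83) = -6.1 × 10⁻⁴ → UNSTABLE
  124–164 m: −αΔT+βΔS = −(2.2 × 10⁻⁴)(-1.3)+(7.3 × 10⁻⁴)(+1.36) = 1.3 × 10⁻³ → stable
The 113–124 m interval has Δρ < 0: lighter water underlies denser water.

113–124 m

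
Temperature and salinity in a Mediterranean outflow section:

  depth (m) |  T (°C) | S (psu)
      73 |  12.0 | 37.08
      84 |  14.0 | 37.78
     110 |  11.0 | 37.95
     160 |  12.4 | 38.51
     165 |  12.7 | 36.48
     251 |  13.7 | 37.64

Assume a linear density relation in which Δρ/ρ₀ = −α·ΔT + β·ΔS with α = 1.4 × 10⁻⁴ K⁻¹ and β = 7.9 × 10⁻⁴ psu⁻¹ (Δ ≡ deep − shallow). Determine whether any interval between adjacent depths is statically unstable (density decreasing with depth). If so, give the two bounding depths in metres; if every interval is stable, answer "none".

Evaluate Δρ/ρ₀ = −αΔT + βΔS across each adjacent pair:
  73–84 m: −αΔT+βΔS = −(1.4 × 10⁻⁴)(+2.0)+(7.9 × 10⁻⁴)(+0.70) = 2.7 × 10⁻⁴ → stable
  84–110 m: −αΔT+βΔS = −(1.4 × 10⁻⁴)(-3.0)+(7.9 × 10⁻⁴)(+0.17) = 5.5 × 10⁻⁴ → stable
  110–160 m: −αΔT+βΔS = −(1.4 × 10⁻⁴)(+1.4)+(7.9 × 10⁻⁴)(+0.56) = 2.5 × 10⁻⁴ → stable
  160–165 m: −αΔT+βΔS = −(1.4 × 10⁻⁴)(+0.3)+(7.9 × 10⁻⁴)(-2.03) = -1.6 × 10⁻³ → UNSTABLE
  165–251 m: −αΔT+βΔS = −(1.4 × 10⁻⁴)(+1.0)+(7.9 × 10⁻⁴)(+1.16) = 7.8 × 10⁻⁴ → stable
The 160–165 m interval has Δρ < 0: lighter water underlies denser water.

160–165 m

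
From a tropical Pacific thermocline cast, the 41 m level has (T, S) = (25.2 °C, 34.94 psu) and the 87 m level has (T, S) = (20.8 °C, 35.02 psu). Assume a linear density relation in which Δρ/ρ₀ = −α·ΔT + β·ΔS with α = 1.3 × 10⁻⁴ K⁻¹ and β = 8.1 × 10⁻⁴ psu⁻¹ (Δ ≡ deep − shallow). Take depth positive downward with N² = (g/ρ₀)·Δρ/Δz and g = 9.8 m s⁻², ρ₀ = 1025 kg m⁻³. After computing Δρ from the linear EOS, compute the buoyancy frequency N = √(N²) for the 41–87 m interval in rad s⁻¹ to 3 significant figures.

0.0116 rad s⁻¹

ΔT = -4.4 K, ΔS = +0.08 psu (deep − shallow).
Δρ/ρ₀ = −αΔT + βΔS = 5.72 × 10⁻⁴ + 6.48 × 10⁻⁵ = 6.368 × 10⁻⁴, so Δρ ≈ 0.6527 kg m⁻³.
N² = (g/ρ₀)·Δρ/Δz = g·(Δρ/ρ₀)/Δz = 9.8 × 6.368 × 10⁻⁴ / 46 = 1.3567 × 10⁻⁴ s⁻².
N = √(1.3567 × 10⁻⁴) = 0.011648 rad s⁻¹ ≈ 0.0116 rad s⁻¹.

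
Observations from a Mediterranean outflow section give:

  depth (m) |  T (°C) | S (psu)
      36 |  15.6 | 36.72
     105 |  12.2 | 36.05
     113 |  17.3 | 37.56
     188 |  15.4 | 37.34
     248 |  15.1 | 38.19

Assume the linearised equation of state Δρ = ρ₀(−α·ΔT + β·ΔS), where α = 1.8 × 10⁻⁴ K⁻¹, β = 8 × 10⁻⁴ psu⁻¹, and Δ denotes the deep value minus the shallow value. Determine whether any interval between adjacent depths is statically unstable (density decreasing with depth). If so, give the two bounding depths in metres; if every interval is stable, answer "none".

none

Evaluate Δρ/ρ₀ = −αΔT + βΔS across each adjacent pair:
  36–105 m: −αΔT+βΔS = −(1.8 × 10⁻⁴)(-3.4)+(8 × 10⁻⁴)(-0.67) = 7.6 × 10⁻⁵ → stable
  105–113 m: −αΔT+βΔS = −(1.8 × 10⁻⁴)(+5.1)+(8 × 10⁻⁴)(+1.51) = 2.9 × 10⁻⁴ → stable
  113–188 m: −αΔT+βΔS = −(1.8 × 10⁻⁴)(-1.9)+(8 × 10⁻⁴)(-0.22) = 1.7 × 10⁻⁴ → stable
  188–248 m: −αΔT+βΔS = −(1.8 × 10⁻⁴)(-0.3)+(8 × 10⁻⁴)(+0.85) = 7.3 × 10⁻⁴ → stable
Every interval has Δρ > 0: the column is stably stratified throughout.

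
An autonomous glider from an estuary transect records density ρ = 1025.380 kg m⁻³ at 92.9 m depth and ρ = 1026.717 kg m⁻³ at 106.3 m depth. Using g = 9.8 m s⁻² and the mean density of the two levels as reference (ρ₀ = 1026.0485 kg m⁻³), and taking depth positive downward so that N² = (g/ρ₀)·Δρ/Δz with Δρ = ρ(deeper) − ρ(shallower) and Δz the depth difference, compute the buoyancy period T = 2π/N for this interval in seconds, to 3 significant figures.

Δρ = 1026.717 − 1025.380 = 1.337 kg m⁻³ over Δz = 106.3 − 92.9 = 13.4 m.
N² = (9.8/1026.0485) × (1.337/13.4) = 9.5298 × 10⁻⁴ s⁻².
N = √(9.5298 × 10⁻⁴) = 0.030870 rad s⁻¹, so T = 2π/N = 203.54 s ≈ 204 s.

204 s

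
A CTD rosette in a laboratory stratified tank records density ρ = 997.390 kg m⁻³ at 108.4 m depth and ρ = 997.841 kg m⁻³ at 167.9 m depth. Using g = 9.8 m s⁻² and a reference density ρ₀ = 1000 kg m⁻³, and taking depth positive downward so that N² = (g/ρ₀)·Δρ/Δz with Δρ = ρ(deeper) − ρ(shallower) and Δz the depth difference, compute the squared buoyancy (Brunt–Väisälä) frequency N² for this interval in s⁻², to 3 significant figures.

7.43 × 10⁻⁵ s⁻²

Δρ = 997.841 − 997.390 = 0.451 kg m⁻³ over Δz = 167.9 − 108.4 = 59.5 m.
N² = (9.8/1000) × (0.451/59.5) = 7.4282 × 10⁻⁵ s⁻² ≈ 7.43 × 10⁻⁵ s⁻².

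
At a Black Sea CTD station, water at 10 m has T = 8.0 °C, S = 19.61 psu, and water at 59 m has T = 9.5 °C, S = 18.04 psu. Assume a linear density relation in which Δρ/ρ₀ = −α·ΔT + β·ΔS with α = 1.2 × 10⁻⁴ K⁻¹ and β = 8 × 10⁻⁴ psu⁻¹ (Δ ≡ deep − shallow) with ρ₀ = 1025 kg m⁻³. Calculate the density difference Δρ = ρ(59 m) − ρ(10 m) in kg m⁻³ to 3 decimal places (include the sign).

ΔT = +1.5 K, ΔS = -1.57 psu (deep − shallow).
Δρ/ρ₀ = −(1.2 × 10⁻⁴)(+1.5) + (8 × 10⁻⁴)(-1.57) = -1.436 × 10⁻³.
Δρ = 1025 × (-1.436 × 10⁻³) = -1.472 kg m⁻³.
Negative Δρ: lighter below, statically unstable.

-1.472 kg m⁻³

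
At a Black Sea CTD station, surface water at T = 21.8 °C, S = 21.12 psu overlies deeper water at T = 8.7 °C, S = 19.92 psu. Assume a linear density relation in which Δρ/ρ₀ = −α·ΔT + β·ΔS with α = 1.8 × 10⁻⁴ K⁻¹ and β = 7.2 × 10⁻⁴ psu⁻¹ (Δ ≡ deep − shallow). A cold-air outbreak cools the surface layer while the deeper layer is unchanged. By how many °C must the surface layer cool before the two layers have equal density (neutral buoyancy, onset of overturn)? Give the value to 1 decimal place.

Neutral buoyancy requires Δρ = 0, i.e. −α(T_deep − T_surf′) + β(S_deep − S_surf) = 0.
T_surf′ = T_deep − (β/α)·ΔS = 8.7 − (7.2 × 10⁻⁴/1.8 × 10⁻⁴)·(-1.20) = 13.500 °C.
Cooling required: 21.8 − (13.500) = 8.300 °C.

8.3 °C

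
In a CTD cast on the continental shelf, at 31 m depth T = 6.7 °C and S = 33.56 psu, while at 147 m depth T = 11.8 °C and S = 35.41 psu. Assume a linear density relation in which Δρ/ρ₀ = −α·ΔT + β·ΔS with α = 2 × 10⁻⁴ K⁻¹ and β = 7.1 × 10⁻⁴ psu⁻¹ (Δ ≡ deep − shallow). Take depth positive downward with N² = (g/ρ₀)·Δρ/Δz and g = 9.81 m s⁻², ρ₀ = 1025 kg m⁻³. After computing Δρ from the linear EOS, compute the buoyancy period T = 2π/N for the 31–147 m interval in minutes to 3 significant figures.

ΔT = +5.1 K, ΔS = +1.85 psu (deep − shallow).
Δρ/ρ₀ = −αΔT + βΔS = -1.02 × 10⁻³ + 1.3135 × 10⁻³ = 2.935 × 10⁻⁴, so Δρ ≈ 0.3008 kg m⁻³.
N² = (g/ρ₀)·Δρ/Δz = g·(Δρ/ρ₀)/Δz = 9.81 × 2.935 × 10⁻⁴ / 116 = 2.4821 × 10⁻⁵ s⁻².
N = √(2.4821 × 10⁻⁵) = 4.9821 × 10⁻³ rad s⁻¹ → T = 2π/N = 1.2612 × 10³ s = 21.020 min ≈ 21.0 min.

21.0 min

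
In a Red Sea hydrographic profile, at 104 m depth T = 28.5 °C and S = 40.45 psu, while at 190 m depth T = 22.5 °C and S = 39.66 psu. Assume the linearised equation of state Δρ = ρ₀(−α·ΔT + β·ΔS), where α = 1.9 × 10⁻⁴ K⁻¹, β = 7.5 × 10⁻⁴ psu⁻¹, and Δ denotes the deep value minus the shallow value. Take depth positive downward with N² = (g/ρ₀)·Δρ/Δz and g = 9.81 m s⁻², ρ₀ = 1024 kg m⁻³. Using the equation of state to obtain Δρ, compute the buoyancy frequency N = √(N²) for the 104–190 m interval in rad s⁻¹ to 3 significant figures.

7.90 × 10⁻³ rad s⁻¹

ΔT = -6.0 K, ΔS = -0.79 psu (deep − shallow).
Δρ/ρ₀ = −αΔT + βΔS = 1.14 × 10⁻³ − 5.925 × 10⁻⁴ = 5.475 × 10⁻⁴, so Δρ ≈ 0.5606 kg m⁻³.
N² = (g/ρ₀)·Δρ/Δz = g·(Δρ/ρ₀)/Δz = 9.81 × 5.475 × 10⁻⁴ / 86 = 6.2453 × 10⁻⁵ s⁻².
N = √(6.2453 × 10⁻⁵) = 7.9027 × 10⁻³ rad s⁻¹ ≈ 7.90 × 10⁻³ rad s⁻¹.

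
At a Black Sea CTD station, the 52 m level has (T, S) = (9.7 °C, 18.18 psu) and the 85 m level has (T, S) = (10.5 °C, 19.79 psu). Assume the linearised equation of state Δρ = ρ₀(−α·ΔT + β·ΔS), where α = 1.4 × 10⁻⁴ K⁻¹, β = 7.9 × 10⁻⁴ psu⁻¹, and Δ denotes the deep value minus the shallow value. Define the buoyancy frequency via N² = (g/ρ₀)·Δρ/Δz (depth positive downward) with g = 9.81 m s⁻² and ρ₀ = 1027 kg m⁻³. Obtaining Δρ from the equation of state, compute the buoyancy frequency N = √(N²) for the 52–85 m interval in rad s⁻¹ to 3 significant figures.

0.0186 rad s⁻¹

ΔT = +0.8 K, ΔS = +1.61 psu (deep − shallow).
Δρ/ρ₀ = −αΔT + βΔS = -1.12 × 10⁻⁴ + 1.2719 × 10⁻³ = 1.1599 × 10⁻³, so Δρ ≈ 1.191 kg m⁻³.
N² = (g/ρ₀)·Δρ/Δz = g·(Δρ/ρ₀)/Δz = 9.81 × 1.1599 × 10⁻³ / 33 = 3.4481 × 10⁻⁴ s⁻².
N = √(3.4481 × 10⁻⁴) = 0.018569 rad s⁻¹ ≈ 0.0186 rad s⁻¹.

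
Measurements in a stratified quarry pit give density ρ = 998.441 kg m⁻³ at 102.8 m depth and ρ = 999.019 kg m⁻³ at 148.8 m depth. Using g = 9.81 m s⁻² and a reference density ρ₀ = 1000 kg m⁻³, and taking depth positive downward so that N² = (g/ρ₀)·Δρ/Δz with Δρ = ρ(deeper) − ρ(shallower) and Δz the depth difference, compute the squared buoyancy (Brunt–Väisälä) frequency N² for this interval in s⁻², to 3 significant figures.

Δρ = 999.019 − 998.441 = 0.578 kg m⁻³ over Δz = 148.8 − 102.8 = 46 m.
N² = (9.81/1000) × (0.578/46) = 1.2326 × 10⁻⁴ s⁻² ≈ 1.23 × 10⁻⁴ s⁻².

1.23 × 10⁻⁴ s⁻²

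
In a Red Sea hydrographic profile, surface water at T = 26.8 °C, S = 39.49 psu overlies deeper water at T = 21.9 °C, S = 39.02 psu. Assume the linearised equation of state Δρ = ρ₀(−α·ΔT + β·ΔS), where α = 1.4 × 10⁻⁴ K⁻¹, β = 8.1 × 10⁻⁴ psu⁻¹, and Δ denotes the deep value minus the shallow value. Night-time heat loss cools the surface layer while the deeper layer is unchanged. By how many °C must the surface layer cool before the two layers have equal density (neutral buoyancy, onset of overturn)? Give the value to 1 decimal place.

Neutral buoyancy requires Δρ = 0, i.e. −α(T_deep − T_surf′) + β(S_deep − S_surf) = 0.
T_surf′ = T_deep − (β/α)·ΔS = 21.9 − (8.1 × 10⁻⁴/1.4 × 10⁻⁴)·(-0.47) = 24.619 °C.
Cooling required: 26.8 − (24.619) = 2.181 °C.

2.2 °C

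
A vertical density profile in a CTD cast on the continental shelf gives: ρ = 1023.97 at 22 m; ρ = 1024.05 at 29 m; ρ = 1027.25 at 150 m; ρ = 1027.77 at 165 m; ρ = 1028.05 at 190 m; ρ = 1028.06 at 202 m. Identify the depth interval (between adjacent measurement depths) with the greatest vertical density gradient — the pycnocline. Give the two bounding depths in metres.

150–165 m

Compute the density gradient over each adjacent pair:
  22–29 m: Δρ/Δz = 0.08/7 = 0.011 kg m⁻⁴
  29–150 m: Δρ/Δz = 3.20/121 = 0.026 kg m⁻⁴
  150–165 m: Δρ/Δz = 0.52/15 = 0.035 kg m⁻⁴
  165–190 m: Δρ/Δz = 0.28/25 = 0.011 kg m⁻⁴
  190–202 m: Δρ/Δz = 0.01/12 = 8.3 × 10⁻⁴ kg m⁻⁴
The largest gradient is in the 150–165 m interval — the pycnocline.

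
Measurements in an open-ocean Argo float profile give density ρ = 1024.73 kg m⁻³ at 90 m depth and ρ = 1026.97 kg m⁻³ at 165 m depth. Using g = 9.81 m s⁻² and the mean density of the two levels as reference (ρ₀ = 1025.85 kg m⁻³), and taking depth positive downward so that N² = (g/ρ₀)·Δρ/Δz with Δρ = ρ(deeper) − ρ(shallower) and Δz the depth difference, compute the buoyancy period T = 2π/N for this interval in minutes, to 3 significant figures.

6.20 min

Δρ = 1026.97 − 1024.73 = 2.24 kg m⁻³ over Δz = 165 − 90 = 75 m.
N² = (9.81/1025.85) × (2.24/75) = 2.8561 × 10⁻⁴ s⁻².
N = √(2.8561 × 10⁻⁴) = 0.016900 rad s⁻¹, so T = 2π/N = 371.79 s = 6.1965 min ≈ 6.20 min.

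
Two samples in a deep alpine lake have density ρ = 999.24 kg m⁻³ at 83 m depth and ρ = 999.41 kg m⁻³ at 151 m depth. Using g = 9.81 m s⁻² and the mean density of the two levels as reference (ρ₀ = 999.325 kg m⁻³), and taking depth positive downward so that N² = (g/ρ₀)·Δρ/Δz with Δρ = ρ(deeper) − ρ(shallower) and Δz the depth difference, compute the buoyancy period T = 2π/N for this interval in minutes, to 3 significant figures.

21.1 min

Δρ = 999.41 − 999.24 = 0.17 kg m⁻³ over Δz = 151 − 83 = 68 m.
N² = (9.81/999.325) × (0.17/68) = 2.4542 × 10⁻⁵ s⁻².
N = √(2.4542 × 10⁻⁵) = 4.9540 × 10⁻³ rad s⁻¹, so T = 2π/N = 1.2683 × 10³ s = 21.138 min ≈ 21.1 min.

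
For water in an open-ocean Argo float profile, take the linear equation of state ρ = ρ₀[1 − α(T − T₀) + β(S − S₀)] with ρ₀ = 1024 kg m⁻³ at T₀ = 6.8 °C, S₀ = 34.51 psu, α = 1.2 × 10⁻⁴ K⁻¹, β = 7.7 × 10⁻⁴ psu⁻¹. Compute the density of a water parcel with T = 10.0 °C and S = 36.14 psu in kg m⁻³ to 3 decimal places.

1024.892 kg m⁻³

T − T₀ = +3.2 K, S − S₀ = +1.63 psu.
Bracket = 1 − α·(+3.2) + β·(+1.63) = 1 + (8.711 × 10⁻⁴) = 1.0008711.
ρ = 1024 × 1.0008711 = 1024.892 kg m⁻³.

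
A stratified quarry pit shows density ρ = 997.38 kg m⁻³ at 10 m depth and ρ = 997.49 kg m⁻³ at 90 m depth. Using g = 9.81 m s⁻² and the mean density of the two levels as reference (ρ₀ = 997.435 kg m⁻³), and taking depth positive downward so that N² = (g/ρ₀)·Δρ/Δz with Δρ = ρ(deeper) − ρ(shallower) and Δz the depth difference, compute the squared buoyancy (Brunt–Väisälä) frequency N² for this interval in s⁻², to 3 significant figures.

1.35 × 10⁻⁵ s⁻²

Δρ = 997.49 − 997.38 = 0.11 kg m⁻³ over Δz = 90 − 10 = 80 m.
N² = (9.81/997.435) × (0.11/80) = 1.3523 × 10⁻⁵ s⁻² ≈ 1.35 × 10⁻⁵ s⁻².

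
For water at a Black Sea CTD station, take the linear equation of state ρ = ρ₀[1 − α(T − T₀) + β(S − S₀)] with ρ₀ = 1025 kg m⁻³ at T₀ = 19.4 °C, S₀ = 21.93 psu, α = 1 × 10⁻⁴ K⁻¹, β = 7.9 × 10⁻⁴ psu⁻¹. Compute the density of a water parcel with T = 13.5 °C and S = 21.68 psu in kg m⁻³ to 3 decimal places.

1025.402 kg m⁻³

T − T₀ = -5.9 K, S − S₀ = -0.25 psu.
Bracket = 1 − α·(-5.9) + β·(-0.25) = 1 + (3.925 × 10⁻⁴) = 1.0003925.
ρ = 1025 × 1.0003925 = 1025.402 kg m⁻³.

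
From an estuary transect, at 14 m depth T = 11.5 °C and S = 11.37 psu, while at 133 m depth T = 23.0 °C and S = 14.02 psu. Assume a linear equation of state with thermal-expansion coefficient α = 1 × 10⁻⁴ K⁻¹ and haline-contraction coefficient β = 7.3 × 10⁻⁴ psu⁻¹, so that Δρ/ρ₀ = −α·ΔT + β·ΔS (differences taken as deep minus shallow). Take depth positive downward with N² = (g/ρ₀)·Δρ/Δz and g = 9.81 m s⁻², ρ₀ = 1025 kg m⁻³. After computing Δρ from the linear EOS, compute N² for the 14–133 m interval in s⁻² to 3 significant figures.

6.47 × 10⁻⁵ s⁻²

ΔT = +11.5 K, ΔS = +2.65 psu (deep − shallow).
Δρ/ρ₀ = −αΔT + βΔS = -1.15 × 10⁻³ + 1.9345 × 10⁻³ = 7.845 × 10⁻⁴, so Δρ ≈ 0.8041 kg m⁻³.
N² = (g/ρ₀)·Δρ/Δz = g·(Δρ/ρ₀)/Δz = 9.81 × 7.845 × 10⁻⁴ / 119 = 6.4672 × 10⁻⁵ s⁻² ≈ 6.47 × 10⁻⁵ s⁻².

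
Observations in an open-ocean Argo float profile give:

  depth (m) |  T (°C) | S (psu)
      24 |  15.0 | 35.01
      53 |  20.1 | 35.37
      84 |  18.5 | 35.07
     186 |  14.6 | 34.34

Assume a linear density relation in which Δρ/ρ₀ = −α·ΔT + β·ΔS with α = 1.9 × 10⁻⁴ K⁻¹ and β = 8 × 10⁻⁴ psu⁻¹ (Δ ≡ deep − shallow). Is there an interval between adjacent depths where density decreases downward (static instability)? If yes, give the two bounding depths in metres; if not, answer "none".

Evaluate Δρ/ρ₀ = −αΔT + βΔS across each adjacent pair:
  24–53 m: −αΔT+βΔS = −(1.9 × 10⁻⁴)(+5.1)+(8 × 10⁻⁴)(+0.36) = -6.8 × 10⁻⁴ → UNSTABLE
  53–84 m: −αΔT+βΔS = −(1.9 × 10⁻⁴)(-1.6)+(8 × 10⁻⁴)(-0.30) = 6.4 × 10⁻⁵ → stable
  84–186 m: −αΔT+βΔS = −(1.9 × 10⁻⁴)(-3.9)+(8 × 10⁻⁴)(-0.73) = 1.6 × 10⁻⁴ → stable
The 24–53 m interval has Δρ < 0: lighter water underlies denser water.

24–53 m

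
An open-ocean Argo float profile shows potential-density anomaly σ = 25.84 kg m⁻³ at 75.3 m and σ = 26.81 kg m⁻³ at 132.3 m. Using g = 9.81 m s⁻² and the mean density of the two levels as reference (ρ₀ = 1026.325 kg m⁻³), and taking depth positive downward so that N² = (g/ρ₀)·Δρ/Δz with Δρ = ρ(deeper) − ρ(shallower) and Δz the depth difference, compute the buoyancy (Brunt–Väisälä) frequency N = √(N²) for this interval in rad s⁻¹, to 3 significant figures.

0.0128 rad s⁻¹

Δρ = 1026.81 − 1025.84 = 0.97 kg m⁻³ over Δz = 132.3 − 75.3 = 57 m.
N² = (9.81/1026.325) × (0.97/57) = 1.6266 × 10⁻⁴ s⁻².
N = √(1.6266 × 10⁻⁴) = 0.012754 rad s⁻¹ ≈ 0.0128 rad s⁻¹.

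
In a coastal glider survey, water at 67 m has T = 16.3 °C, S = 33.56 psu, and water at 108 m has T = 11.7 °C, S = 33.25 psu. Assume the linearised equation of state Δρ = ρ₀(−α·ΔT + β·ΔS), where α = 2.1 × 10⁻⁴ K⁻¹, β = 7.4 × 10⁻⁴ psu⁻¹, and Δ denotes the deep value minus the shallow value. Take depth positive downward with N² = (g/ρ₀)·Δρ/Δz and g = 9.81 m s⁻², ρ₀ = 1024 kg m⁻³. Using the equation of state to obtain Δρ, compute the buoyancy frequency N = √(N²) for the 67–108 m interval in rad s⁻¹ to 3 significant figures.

0.0133 rad s⁻¹

ΔT = -4.6 K, ΔS = -0.31 psu (deep − shallow).
Δρ/ρ₀ = −αΔT + βΔS = 9.66 × 10⁻⁴ − 2.294 × 10⁻⁴ = 7.366 × 10⁻⁴, so Δρ ≈ 0.7543 kg m⁻³.
N² = (g/ρ₀)·Δρ/Δz = g·(Δρ/ρ₀)/Δz = 9.81 × 7.366 × 10⁻⁴ / 41 = 1.7625 × 10⁻⁴ s⁻².
N = √(1.7625 × 10⁻⁴) = 0.013276 rad s⁻¹ ≈ 0.0133 rad s⁻¹.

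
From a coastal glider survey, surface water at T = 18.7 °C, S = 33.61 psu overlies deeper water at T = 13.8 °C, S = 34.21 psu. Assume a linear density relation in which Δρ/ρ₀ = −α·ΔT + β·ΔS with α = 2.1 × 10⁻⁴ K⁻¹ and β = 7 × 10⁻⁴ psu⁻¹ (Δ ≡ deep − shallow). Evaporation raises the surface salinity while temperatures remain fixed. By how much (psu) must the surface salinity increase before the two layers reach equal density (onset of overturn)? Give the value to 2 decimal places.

2.07 psu

Neutral buoyancy requires −α(T_deep − T_surf) + β(S_deep − S_surf′) = 0.
S_surf′ = S_deep − (α/β)·ΔT = 34.21 − (2.1 × 10⁻⁴/7 × 10⁻⁴)·(-4.9) = 35.6800 psu.
Increase required: 35.6800 − 33.61 = 2.0700 psu.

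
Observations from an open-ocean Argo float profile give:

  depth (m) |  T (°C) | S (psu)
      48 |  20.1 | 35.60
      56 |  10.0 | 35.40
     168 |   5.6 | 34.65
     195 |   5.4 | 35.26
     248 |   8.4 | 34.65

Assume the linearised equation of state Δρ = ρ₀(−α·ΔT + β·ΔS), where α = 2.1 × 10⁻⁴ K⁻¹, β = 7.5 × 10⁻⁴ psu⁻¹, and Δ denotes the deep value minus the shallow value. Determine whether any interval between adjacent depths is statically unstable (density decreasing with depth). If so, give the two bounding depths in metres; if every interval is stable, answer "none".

Evaluate Δρ/ρ₀ = −αΔT + βΔS across each adjacent pair:
  48–56 m: −αΔT+βΔS = −(2.1 × 10⁻⁴)(-10.1)+(7.5 × 10⁻⁴)(-0.20) = 2.0 × 10⁻³ → stable
  56–168 m: −αΔT+βΔS = −(2.1 × 10⁻⁴)(-4.4)+(7.5 × 10⁻⁴)(-0.75) = 3.6 × 10⁻⁴ → stable
  168–195 m: −αΔT+βΔS = −(2.1 × 10⁻⁴)(-0.2)+(7.5 × 10⁻⁴)(+0.61) = 5.0 × 10⁻⁴ → stable
  195–248 m: −αΔT+βΔS = −(2.1 × 10⁻⁴)(+3.0)+(7.5 × 10⁻⁴)(-0.61) = -1.1 × 10⁻³ → UNSTABLE
The 195–248 m interval has Δρ < 0: lighter water underlies denser water.

195–248 m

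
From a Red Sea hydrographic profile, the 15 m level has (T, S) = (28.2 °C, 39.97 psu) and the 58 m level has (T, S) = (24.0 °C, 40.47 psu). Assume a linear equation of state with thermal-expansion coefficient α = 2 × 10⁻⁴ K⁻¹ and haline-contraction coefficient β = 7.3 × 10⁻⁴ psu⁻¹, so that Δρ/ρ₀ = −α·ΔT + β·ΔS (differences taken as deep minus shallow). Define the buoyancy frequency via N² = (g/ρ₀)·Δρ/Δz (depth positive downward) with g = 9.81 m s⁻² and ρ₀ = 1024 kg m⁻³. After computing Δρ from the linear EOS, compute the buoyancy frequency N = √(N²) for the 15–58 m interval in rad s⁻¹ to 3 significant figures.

ΔT = -4.2 K, ΔS = +0.50 psu (deep − shallow).
Δρ/ρ₀ = −αΔT + βΔS = 8.40 × 10⁻⁴ + 3.65 × 10⁻⁴ = 1.205 × 10⁻³, so Δρ ≈ 1.234 kg m⁻³.
N² = (g/ρ₀)·Δρ/Δz = g·(Δρ/ρ₀)/Δz = 9.81 × 1.205 × 10⁻³ / 43 = 2.7491 × 10⁻⁴ s⁻².
N = √(2.7491 × 10⁻⁴) = 0.016580 rad s⁻¹ ≈ 0.0166 rad s⁻¹.

0.0166 rad s⁻¹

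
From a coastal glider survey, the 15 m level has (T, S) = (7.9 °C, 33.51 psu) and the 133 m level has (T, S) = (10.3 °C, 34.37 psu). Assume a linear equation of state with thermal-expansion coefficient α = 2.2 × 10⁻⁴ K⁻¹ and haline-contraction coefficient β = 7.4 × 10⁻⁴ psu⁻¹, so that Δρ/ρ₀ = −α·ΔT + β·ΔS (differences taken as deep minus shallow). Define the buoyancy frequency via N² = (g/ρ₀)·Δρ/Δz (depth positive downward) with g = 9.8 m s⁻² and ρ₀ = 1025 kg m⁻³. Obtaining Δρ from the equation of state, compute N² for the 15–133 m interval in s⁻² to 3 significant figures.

9.00 × 10⁻⁶ s⁻²

ΔT = +2.4 K, ΔS = +0.86 psu (deep − shallow).
Δρ/ρ₀ = −αΔT + βΔS = -5.28 × 10⁻⁴ + 6.364 × 10⁻⁴ = 1.084 × 10⁻⁴, so Δρ ≈ 0.1111 kg m⁻³.
N² = (g/ρ₀)·Δρ/Δz = g·(Δρ/ρ₀)/Δz = 9.8 × 1.084 × 10⁻⁴ / 118 = 9.0027 × 10⁻⁶ s⁻² ≈ 9.00 × 10⁻⁶ s⁻².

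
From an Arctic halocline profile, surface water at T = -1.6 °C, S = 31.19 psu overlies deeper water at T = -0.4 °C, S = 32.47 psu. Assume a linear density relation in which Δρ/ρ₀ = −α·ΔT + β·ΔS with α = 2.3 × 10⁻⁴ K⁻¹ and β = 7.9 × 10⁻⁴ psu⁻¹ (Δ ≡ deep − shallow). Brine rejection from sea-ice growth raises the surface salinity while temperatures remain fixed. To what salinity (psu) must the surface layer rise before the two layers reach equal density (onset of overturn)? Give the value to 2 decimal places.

Neutral buoyancy requires −α(T_deep − T_surf) + β(S_deep − S_surf′) = 0.
S_surf′ = S_deep − (α/β)·ΔT = 32.47 − (2.3 × 10⁻⁴/7.9 × 10⁻⁴)·(+1.2) = 32.1206 psu.
Increase required: 32.1206 − 31.19 = 0.9306 psu.

32.12 psu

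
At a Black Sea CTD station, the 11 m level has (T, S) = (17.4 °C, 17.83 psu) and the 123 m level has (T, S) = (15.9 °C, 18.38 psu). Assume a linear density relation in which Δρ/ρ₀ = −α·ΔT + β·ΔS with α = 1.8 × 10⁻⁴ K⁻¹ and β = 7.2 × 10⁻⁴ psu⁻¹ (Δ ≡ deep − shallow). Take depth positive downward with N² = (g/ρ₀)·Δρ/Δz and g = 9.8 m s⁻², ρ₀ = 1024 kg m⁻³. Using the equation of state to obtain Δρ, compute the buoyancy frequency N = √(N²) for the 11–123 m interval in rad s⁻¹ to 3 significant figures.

7.63 × 10⁻³ rad s⁻¹

ΔT = -1.5 K, ΔS = +0.55 psu (deep − shallow).
Δρ/ρ₀ = −αΔT + βΔS = 2.70 × 10⁻⁴ + 3.96 × 10⁻⁴ = 6.66 × 10⁻⁴, so Δρ ≈ 0.6820 kg m⁻³.
N² = (g/ρ₀)·Δρ/Δz = g·(Δρ/ρ₀)/Δz = 9.8 × 6.66 × 10⁻⁴ / 112 = 5.8275 × 10⁻⁵ s⁻².
N = √(5.8275 × 10⁻⁵) = 7.6338 × 10⁻³ rad s⁻¹ ≈ 7.63 × 10⁻³ rad s⁻¹.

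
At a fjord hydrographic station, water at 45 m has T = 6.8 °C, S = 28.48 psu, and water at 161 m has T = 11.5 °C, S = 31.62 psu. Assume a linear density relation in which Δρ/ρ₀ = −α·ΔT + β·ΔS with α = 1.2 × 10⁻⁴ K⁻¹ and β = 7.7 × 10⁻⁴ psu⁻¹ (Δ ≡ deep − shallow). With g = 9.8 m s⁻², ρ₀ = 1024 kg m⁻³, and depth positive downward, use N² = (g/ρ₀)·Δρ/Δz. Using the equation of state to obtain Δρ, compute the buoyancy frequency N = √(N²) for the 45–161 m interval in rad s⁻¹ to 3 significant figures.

0.0125 rad s⁻¹

ΔT = +4.7 K, ΔS = +3.14 psu (deep − shallow).
Δρ/ρ₀ = −αΔT + βΔS = -5.64 × 10⁻⁴ + 2.4178 × 10⁻³ = 1.8538 × 10⁻³, so Δρ ≈ 1.898 kg m⁻³.
N² = (g/ρ₀)·Δρ/Δz = g·(Δρ/ρ₀)/Δz = 9.8 × 1.8538 × 10⁻³ / 116 = 1.5661 × 10⁻⁴ s⁻².
N = √(1.5661 × 10⁻⁴) = 0.012514 rad s⁻¹ ≈ 0.0125 rad s⁻¹.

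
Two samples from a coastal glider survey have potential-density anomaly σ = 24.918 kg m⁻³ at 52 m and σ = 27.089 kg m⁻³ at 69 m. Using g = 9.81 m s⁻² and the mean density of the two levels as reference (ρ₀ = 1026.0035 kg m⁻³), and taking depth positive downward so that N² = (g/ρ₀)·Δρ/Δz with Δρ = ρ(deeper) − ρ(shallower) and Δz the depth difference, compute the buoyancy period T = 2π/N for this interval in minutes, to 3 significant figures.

3.00 min

Δρ = 1027.089 − 1024.918 = 2.171 kg m⁻³ over Δz = 69 − 52 = 17 m.
N² = (9.81/1026.0035) × (2.171/17) = 1.2210 × 10⁻³ s⁻².
N = √(1.2210 × 10⁻³) = 0.034943 rad s⁻¹, so T = 2π/N = 179.81 s = 2.9968 min ≈ 3.00 min.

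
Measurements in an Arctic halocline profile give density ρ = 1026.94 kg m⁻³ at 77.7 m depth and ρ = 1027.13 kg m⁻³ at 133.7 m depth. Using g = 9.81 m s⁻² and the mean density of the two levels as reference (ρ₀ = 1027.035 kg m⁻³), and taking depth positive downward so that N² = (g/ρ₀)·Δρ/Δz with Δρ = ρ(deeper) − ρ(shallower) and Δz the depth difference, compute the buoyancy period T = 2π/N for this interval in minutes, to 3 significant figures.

18.4 min

Δρ = 1027.13 − 1026.94 = 0.19 kg m⁻³ over Δz = 133.7 − 77.7 = 56 m.
N² = (9.81/1027.035) × (0.19/56) = 3.2408 × 10⁻⁵ s⁻².
N = √(3.2408 × 10⁻⁵) = 5.6928 × 10⁻³ rad s⁻¹, so T = 2π/N = 1.1037 × 10³ s = 18.395 min ≈ 18.4 min.
Since Δρ > 0 the layer is stably stratified.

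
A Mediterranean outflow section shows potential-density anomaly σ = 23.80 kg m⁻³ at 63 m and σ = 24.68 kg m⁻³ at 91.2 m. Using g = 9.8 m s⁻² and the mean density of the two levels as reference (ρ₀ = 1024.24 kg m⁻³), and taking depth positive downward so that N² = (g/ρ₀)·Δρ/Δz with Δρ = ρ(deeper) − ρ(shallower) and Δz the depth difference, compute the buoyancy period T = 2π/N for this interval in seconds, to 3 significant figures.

Δρ = 1024.68 − 1023.80 = 0.88 kg m⁻³ over Δz = 91.2 − 63 = 28.2 m.
N² = (9.8/1024.24) × (0.88/28.2) = 2.9858 × 10⁻⁴ s⁻².
N = √(2.9858 × 10⁻⁴) = 0.017279 rad s⁻¹, so T = 2π/N = 363.63 s ≈ 364 s.

364 s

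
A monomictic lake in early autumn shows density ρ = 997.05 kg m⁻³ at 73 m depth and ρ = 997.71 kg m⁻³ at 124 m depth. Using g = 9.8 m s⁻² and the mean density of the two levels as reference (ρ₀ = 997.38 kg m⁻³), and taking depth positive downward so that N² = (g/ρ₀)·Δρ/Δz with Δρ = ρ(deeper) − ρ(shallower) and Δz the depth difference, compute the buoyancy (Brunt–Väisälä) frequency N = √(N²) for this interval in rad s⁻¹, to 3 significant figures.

0.0113 rad s⁻¹

Δρ = 997.71 − 997.05 = 0.66 kg m⁻³ over Δz = 124 − 73 = 51 m.
N² = (9.8/997.38) × (0.66/51) = 1.2716 × 10⁻⁴ s⁻².
N = √(1.2716 × 10⁻⁴) = 0.011277 rad s⁻¹ ≈ 0.0113 rad s⁻¹.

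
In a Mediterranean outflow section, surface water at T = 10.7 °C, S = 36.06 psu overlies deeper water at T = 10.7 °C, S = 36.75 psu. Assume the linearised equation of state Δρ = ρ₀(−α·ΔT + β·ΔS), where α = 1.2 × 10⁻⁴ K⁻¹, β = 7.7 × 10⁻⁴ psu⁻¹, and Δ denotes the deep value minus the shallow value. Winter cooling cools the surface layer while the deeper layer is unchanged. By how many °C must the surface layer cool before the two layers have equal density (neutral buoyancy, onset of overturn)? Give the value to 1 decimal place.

Neutral buoyancy requires Δρ = 0, i.e. −α(T_deep − T_surf′) + β(S_deep − S_surf) = 0.
T_surf′ = T_deep − (β/α)·ΔS = 10.7 − (7.7 × 10⁻⁴/1.2 × 10⁻⁴)·(+0.69) = 6.272 °C.
Cooling required: 10.7 − (6.272) = 4.428 °C.

4.4 °C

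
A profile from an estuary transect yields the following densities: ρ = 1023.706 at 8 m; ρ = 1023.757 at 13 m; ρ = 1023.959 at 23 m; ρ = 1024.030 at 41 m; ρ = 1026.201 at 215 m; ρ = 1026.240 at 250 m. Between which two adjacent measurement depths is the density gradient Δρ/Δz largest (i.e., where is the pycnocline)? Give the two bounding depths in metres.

13–23 m

Compute the density gradient over each adjacent pair:
  8–13 m: Δρ/Δz = 0.051/5 = 0.010 kg m⁻⁴
  13–23 m: Δρ/Δz = 0.202/10 = 0.020 kg m⁻⁴
  23–41 m: Δρ/Δz = 0.071/18 = 3.9 × 10⁻³ kg m⁻⁴
  41–215 m: Δρ/Δz = 2.171/174 = 0.012 kg m⁻⁴
  215–250 m: Δρ/Δz = 0.039/35 = 1.1 × 10⁻³ kg m⁻⁴
The largest gradient is in the 13–23 m interval — the pycnocline.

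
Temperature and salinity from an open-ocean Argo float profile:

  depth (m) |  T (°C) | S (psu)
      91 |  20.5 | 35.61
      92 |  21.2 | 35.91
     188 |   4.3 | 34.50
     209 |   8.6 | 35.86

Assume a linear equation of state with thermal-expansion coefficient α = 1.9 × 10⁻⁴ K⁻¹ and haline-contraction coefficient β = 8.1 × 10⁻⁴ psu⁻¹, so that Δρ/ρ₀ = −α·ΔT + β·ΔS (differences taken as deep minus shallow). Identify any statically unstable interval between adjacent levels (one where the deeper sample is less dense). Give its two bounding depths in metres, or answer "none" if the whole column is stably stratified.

Evaluate Δρ/ρ₀ = −αΔT + βΔS across each adjacent pair:
  91–92 m: −αΔT+βΔS = −(1.9 × 10⁻⁴)(+0.7)+(8.1 × 10⁻⁴)(+0.30) = 1.1 × 10⁻⁴ → stable
  92–188 m: −αΔT+βΔS = −(1.9 × 10⁻⁴)(-16.9)+(8.1 × 10⁻⁴)(-1.41) = 2.1 × 10⁻³ → stable
  188–209 m: −αΔT+βΔS = −(1.9 × 10⁻⁴)(+4.3)+(8.1 × 10⁻⁴)(+1.36) = 2.8 × 10⁻⁴ → stable
Every interval has Δρ > 0: the column is stably stratified throughout.

none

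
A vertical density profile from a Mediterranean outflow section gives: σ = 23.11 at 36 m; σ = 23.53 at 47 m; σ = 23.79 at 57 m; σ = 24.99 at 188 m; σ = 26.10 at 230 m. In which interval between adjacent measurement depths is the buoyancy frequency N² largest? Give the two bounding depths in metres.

36–47 m

Compute the density gradient over each adjacent pair:
  36–47 m: Δρ/Δz = 0.42/11 = 0.038 kg m⁻⁴
  47–57 m: Δρ/Δz = 0.26/10 = 0.026 kg m⁻⁴
  57–188 m: Δρ/Δz = 1.20/131 = 9.2 × 10⁻³ kg m⁻⁴
  188–230 m: Δρ/Δz = 1.11/42 = 0.026 kg m⁻⁴
The largest gradient is in the 36–47 m interval — the pycnocline.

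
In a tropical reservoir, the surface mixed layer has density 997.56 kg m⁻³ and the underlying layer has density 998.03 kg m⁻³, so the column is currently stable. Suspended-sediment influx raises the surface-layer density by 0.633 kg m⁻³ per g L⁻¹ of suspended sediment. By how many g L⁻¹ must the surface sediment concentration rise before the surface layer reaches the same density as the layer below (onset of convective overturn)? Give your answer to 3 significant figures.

Density deficit of the surface layer: 998.03 − 997.56 = 0.47 kg m⁻³.
Required change = 0.47 / 0.633 = 0.742 g L⁻¹.

0.742 g L⁻¹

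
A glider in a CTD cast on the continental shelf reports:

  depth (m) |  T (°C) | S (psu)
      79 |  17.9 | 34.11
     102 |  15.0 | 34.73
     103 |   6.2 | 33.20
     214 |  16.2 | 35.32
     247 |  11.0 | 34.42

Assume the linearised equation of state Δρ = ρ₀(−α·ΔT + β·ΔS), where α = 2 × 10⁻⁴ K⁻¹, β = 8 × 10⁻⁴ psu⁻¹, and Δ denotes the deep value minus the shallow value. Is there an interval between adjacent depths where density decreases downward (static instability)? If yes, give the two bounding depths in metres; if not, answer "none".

Evaluate Δρ/ρ₀ = −αΔT + βΔS across each adjacent pair:
  79–102 m: −αΔT+βΔS = −(2 × 10⁻⁴)(-2.9)+(8 × 10⁻⁴)(+0.62) = 1.1 × 10⁻³ → stable
  102–103 m: −αΔT+βΔS = −(2 × 10⁻⁴)(-8.8)+(8 × 10⁻⁴)(-1.53) = 5.4 × 10⁻⁴ → stable
  103–214 m: −αΔT+βΔS = −(2 × 10⁻⁴)(+10.0)+(8 × 10⁻⁴)(+2.12) = -3.0 × 10⁻⁴ → UNSTABLE
  214–247 m: −αΔT+βΔS = −(2 × 10⁻⁴)(-5.2)+(8 × 10⁻⁴)(-0.90) = 3.2 × 10⁻⁴ → stable
The 103–214 m interval has Δρ < 0: lighter water underlies denser water.

103–214 m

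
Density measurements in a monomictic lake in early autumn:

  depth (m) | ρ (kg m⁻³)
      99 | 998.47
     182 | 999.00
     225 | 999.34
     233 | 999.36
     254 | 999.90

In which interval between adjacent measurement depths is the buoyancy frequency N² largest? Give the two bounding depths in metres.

233–254 m

Compute the density gradient over each adjacent pair:
  99–182 m: Δρ/Δz = 0.53/83 = 6.4 × 10⁻³ kg m⁻⁴
  182–225 m: Δρ/Δz = 0.34/43 = 7.9 × 10⁻³ kg m⁻⁴
  225–233 m: Δρ/Δz = 0.02/8 = 2.5 × 10⁻³ kg m⁻⁴
  233–254 m: Δρ/Δz = 0.54/21 = 0.026 kg m⁻⁴
The largest gradient is in the 233–254 m interval — the pycnocline.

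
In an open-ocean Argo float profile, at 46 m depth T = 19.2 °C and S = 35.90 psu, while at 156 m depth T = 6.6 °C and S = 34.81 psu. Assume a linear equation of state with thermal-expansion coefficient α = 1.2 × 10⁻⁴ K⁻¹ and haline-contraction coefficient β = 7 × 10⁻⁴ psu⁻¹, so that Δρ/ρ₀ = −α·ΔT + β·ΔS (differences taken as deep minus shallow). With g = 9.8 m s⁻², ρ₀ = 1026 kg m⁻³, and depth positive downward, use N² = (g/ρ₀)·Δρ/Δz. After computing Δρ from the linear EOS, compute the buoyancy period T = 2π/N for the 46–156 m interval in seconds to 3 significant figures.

ΔT = -12.6 K, ΔS = -1.09 psu (deep − shallow).
Δρ/ρ₀ = −αΔT + βΔS = 1.512 × 10⁻³ − 7.63 × 10⁻⁴ = 7.49 × 10⁻⁴, so Δρ ≈ 0.7685 kg m⁻³.
N² = (g/ρ₀)·Δρ/Δz = g·(Δρ/ρ₀)/Δz = 9.8 × 7.49 × 10⁻⁴ / 110 = 6.6729 × 10⁻⁵ s⁻².
N = √(6.6729 × 10⁻⁵) = 8.1688 × 10⁻³ rad s⁻¹ → T = 2π/N = 769.17 s ≈ 769 s.

769 s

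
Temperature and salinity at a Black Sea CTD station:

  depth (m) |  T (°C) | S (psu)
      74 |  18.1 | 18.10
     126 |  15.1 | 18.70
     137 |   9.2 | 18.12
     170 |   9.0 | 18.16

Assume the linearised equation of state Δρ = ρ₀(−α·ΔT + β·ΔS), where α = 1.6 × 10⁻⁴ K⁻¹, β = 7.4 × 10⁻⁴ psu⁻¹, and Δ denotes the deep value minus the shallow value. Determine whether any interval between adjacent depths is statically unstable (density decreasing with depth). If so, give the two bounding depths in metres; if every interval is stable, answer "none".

Evaluate Δρ/ρ₀ = −αΔT + βΔS across each adjacent pair:
  74–126 m: −αΔT+βΔS = −(1.6 × 10⁻⁴)(-3.0)+(7.4 × 10⁻⁴)(+0.60) = 9.2 × 10⁻⁴ → stable
  126–137 m: −αΔT+βΔS = −(1.6 × 10⁻⁴)(-5.9)+(7.4 × 10⁻⁴)(-0.58) = 5.1 × 10⁻⁴ → stable
  137–170 m: −αΔT+βΔS = −(1.6 × 10⁻⁴)(-0.2)+(7.4 × 10⁻⁴)(+0.04) = 6.2 × 10⁻⁵ → stable
Every interval has Δρ > 0: the column is stably stratified throughout.

none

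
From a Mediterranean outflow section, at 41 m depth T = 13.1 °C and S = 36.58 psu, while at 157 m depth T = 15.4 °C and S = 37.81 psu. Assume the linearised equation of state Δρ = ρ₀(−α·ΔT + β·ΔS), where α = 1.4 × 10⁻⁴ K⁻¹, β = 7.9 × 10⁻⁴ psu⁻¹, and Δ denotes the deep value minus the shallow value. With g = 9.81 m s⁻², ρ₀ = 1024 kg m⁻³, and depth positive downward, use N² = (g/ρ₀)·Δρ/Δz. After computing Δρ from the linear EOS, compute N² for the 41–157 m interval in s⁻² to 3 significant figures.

5.49 × 10⁻⁵ s⁻²

ΔT = +2.3 K, ΔS = +1.23 psu (deep − shallow).
Δρ/ρ₀ = −αΔT + βΔS = -3.22 × 10⁻⁴ + 9.717 × 10⁻⁴ = 6.497 × 10⁻⁴, so Δρ ≈ 0.6653 kg m⁻³.
N² = (g/ρ₀)·Δρ/Δz = g·(Δρ/ρ₀)/Δz = 9.81 × 6.497 × 10⁻⁴ / 116 = 5.4944 × 10⁻⁵ s⁻² ≈ 5.49 × 10⁻⁵ s⁻².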